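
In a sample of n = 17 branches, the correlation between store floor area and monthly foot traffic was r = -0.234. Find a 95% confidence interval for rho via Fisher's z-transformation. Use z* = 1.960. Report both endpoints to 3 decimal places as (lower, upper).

(-0.642, 0.278)

Fisher z: z_r = atanh(r) = ½·ln((1+(-0.234))/(1−(-0.234))) = -0.238417
SE(z) = 1/√(n−3) = 1/√14 = 0.267261
95% ⇒ z* = 1.960; margin = 1.960·0.267261 = 0.523832
CI on z-scale: (-0.762249, 0.285415)
Back-transform: tanh(-0.762249) = -0.642400, tanh(0.285415) = 0.277909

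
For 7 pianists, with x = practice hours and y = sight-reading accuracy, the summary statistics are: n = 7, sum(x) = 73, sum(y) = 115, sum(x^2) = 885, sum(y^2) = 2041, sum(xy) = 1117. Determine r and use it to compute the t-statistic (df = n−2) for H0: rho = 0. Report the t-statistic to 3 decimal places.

S_xy = nΣxy − ΣxΣy = 7·1117 − 73·115 = 7819 − 8395 = -576
S_xx = nΣx² − (Σx)² = 7·885 − 73² = 6195 − 5329 = 866
S_yy = nΣy² − (Σy)² = 7·2041 − 115² = 14287 − 13225 = 1062
r = S_xy / √(S_xx·S_yy) = -576 / √(866·1062) = -576 / √919692 = -576 / 959.0057 = -0.6006
t = r·√(n−2)/√(1−r²) = -0.6006·√5 / √(1−0.360720) = -1.342982 / 0.799550 = -1.680

-1.680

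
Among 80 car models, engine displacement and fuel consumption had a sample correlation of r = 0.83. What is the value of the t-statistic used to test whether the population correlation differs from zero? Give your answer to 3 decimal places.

13.142

t = r·√(n−2) / √(1−r²) with r = 0.83, n = 80
  = 0.83·√78 / √(1 − 0.6889)
  = 0.83·8.831761 / 0.557763
  = 7.330362 / 0.557763 = 13.142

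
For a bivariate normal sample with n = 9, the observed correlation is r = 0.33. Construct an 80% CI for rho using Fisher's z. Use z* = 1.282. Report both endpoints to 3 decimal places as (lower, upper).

z_r = atanh(0.33) = 0.342828;  SE = 1/√(n−3) = 1/√6 = 0.408248
z-limits: 0.342828 ± 1.282·0.408248 = 0.342828 ± 0.523374 = [-0.180546, 0.866202]
ρ-limits: (tanh -0.180546, tanh 0.866202) = (-0.179, 0.699)

(-0.179, 0.699)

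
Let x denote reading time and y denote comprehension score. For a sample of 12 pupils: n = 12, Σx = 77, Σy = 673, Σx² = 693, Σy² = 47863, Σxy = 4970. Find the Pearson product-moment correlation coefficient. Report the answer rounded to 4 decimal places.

S_xy = nΣxy − ΣxΣy = 12·4970 − 77·673 = 59640 − 51821 = 7819
S_xx = nΣx² − (Σx)² = 12·693 − 77² = 8316 − 5929 = 2387
S_yy = nΣy² − (Σy)² = 12·47863 − 673² = 574356 − 452929 = 121427
r = S_xy / √(S_xx·S_yy) = 7819 / √(2387·121427) = 7819 / √289846249 = 7819 / 17024.8715 = 0.4593

0.4593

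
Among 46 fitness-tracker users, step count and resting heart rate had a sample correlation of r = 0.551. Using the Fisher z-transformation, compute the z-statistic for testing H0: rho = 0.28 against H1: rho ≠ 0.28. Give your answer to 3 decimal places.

Fisher z: atanh(0.551) = 0.619816, atanh(0.28) = 0.287682
z = (z_r − z_0)·√(n−3) = (0.619816 − 0.287682)·√43 = 0.332134 · 6.557439 = 2.178

2.178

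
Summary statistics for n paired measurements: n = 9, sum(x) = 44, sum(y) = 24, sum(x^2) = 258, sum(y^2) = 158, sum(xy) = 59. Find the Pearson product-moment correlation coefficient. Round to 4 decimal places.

S_xy = nΣxy − ΣxΣy = 9·59 − 44·24 = 531 − 1056 = -525
S_xx = nΣx² − (Σx)² = 9·258 − 44² = 2322 − 1936 = 386
S_yy = nΣy² − (Σy)² = 9·158 − 24² = 1422 − 576 = 846
r = S_xy / √(S_xx·S_yy) = -525 / √(386·846) = -525 / √326556 = -525 / 571.4508 = -0.9187

-0.9187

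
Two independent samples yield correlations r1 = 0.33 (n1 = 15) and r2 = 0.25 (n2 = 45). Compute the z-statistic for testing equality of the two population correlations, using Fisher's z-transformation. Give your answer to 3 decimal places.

Fisher z-transforms: z1 = atanh(0.33) = 0.342828, z2 = atanh(0.25) = 0.255413; difference d = 0.087415
Var(d) = 1/12 + 1/42 = 0.0833333 + 0.0238095 = 0.1071428
z = d/√Var(d) = 0.087415 / √0.1071428 = 0.087415 / 0.327327 = 0.267

0.267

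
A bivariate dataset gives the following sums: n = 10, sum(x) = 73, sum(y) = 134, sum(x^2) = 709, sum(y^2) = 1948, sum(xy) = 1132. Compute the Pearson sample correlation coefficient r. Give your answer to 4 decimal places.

0.9388

S_xy = nΣxy − ΣxΣy = 10·1132 − 73·134 = 11320 − 9782 = 1538
S_xx = nΣx² − (Σx)² = 10·709 − 73² = 7090 − 5329 = 1761
S_yy = nΣy² − (Σy)² = 10·1948 − 134² = 19480 − 17956 = 1524
r = S_xy / √(S_xx·S_yy) = 1538 / √(1761·1524) = 1538 / √2683764 = 1538 / 1638.2198 = 0.9388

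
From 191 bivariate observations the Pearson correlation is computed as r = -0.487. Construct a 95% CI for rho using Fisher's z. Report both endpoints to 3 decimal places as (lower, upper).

(-0.588, -0.371)

z_r = atanh(-0.487) = -0.532120;  SE = 1/√(n−3) = 1/√188 = 0.072932
z-limits: -0.532120 ± 1.960·0.072932 = -0.532120 ± 0.142947 = [-0.675067, -0.389173]
ρ-limits: (tanh -0.675067, tanh -0.389173) = (-0.588, -0.371)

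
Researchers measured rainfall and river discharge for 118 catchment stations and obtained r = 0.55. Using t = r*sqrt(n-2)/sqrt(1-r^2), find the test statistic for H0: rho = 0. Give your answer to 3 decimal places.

t = r·√(n−2) / √(1−r²) with r = 0.55, n = 118
  = 0.55·√116 / √(1 − 0.3025)
  = 0.55·10.770330 / 0.835165
  = 5.923681 / 0.835165 = 7.093

7.093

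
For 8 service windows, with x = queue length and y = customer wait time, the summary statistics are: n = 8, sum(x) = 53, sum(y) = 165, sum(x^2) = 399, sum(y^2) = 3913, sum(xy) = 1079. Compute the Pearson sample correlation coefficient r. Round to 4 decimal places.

-0.0904

Numerator: nΣxy − (Σx)(Σy) = 8·1079 − (53)(165) = -113
Denominator: √[(nΣx²−(Σx)²)(nΣy²−(Σy)²)]
  nΣx²−(Σx)² = 8·399 − 2809 = 383;  nΣy²−(Σy)² = 8·3913 − 27225 = 4079
  √(383·4079) = √1562257 = 1249.9028
r = -113 / 1249.9028 = -0.0904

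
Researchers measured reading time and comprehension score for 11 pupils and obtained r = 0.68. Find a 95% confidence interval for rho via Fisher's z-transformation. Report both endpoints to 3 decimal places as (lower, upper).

(0.135, 0.909)

Fisher z: z_r = atanh(r) = ½·ln((1+0.68)/(1−0.68)) = 0.829114
SE(z) = 1/√(n−3) = 1/√8 = 0.353553
95% ⇒ z* = 1.960; margin = 1.960·0.353553 = 0.692964
CI on z-scale: (0.136150, 1.522078)
Back-transform: tanh(0.136150) = 0.135315, tanh(1.522078) = 0.909059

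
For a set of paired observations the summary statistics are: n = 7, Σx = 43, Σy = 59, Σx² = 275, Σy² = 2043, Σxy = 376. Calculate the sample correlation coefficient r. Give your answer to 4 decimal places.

S_xy = nΣxy − ΣxΣy = 7·376 − 43·59 = 2632 − 2537 = 95
S_xx = nΣx² − (Σx)² = 7·275 − 43² = 1925 − 1849 = 76
S_yy = nΣy² − (Σy)² = 7·2043 − 59² = 14301 − 3481 = 10820
r = S_xy / √(S_xx·S_yy) = 95 / √(76·10820) = 95 / √822320 = 95 / 906.8186 = 0.1048

0.1048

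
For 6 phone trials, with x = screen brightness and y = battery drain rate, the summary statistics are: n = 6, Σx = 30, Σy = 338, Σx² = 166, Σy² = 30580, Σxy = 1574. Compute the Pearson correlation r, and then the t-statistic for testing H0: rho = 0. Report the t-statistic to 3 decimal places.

-0.561

Numerator: nΣxy − (Σx)(Σy) = 6·1574 − (30)(338) = -696
Denominator: √[(nΣx²−(Σx)²)(nΣy²−(Σy)²)]
  nΣx²−(Σx)² = 6·166 − 900 = 96;  nΣy²−(Σy)² = 6·30580 − 114244 = 69236
  √(96·69236) = √6646656 = 2578.1109
r = -696 / 2578.1109 = -0.2700
t = r·√(n−2)/√(1−r²) = -0.2700·√4 / √(1−0.072900) = -0.540000 / 0.962860 = -0.561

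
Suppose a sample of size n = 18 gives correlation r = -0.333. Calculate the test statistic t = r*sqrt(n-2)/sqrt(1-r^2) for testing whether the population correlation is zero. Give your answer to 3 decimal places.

t = r·√(n−2) / √(1−r²) with r = -0.333, n = 18
  = -0.333·√16 / √(1 − 0.110889)
  = -0.333·4.000000 / 0.942927
  = -1.332000 / 0.942927 = -1.413

-1.413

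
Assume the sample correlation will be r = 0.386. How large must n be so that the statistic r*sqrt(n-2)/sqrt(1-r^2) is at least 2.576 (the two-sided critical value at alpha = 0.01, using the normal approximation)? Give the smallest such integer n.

40

Need r·√(n−2)/√(1−r²) ≥ 2.576
√(n−2) ≥ 2.576·√(1−0.148996) / 0.386 = 2.576·0.922499 / 0.386 = 6.1564
n−2 ≥ 37.9013  ⇒  n ≥ 39.9013
Smallest integer n = 40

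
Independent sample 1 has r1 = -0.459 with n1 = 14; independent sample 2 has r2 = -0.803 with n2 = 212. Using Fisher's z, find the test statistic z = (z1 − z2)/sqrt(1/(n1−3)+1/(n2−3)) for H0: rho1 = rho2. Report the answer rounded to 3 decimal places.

1.975

Fisher z-transforms: z1 = atanh(-0.459) = -0.496044, z2 = atanh(-0.803) = -1.107002; difference d = 0.610958
Var(d) = 1/11 + 1/209 = 0.0909091 + 0.0047847 = 0.0956938
z = d/√Var(d) = 0.610958 / √0.0956938 = 0.610958 / 0.309344 = 1.975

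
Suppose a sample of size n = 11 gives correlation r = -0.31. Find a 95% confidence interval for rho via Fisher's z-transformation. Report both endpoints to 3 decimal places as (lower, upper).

Fisher z: z_r = atanh(r) = ½·ln((1+(-0.31))/(1−(-0.31))) = -0.320545
SE(z) = 1/√(n−3) = 1/√8 = 0.353553
95% ⇒ z* = 1.960; margin = 1.960·0.353553 = 0.692964
CI on z-scale: (-1.013509, 0.372419)
Back-transform: tanh(-1.013509) = -0.767209, tanh(0.372419) = 0.356106

(-0.767, 0.356)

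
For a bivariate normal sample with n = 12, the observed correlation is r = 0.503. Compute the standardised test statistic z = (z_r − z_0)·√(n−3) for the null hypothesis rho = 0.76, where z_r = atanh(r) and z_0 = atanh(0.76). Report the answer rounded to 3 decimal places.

z_r = atanh(0.503) = 0.553314,  z_0 = atanh(0.76) = 0.996215
SE = 1/√(n−3) = 1/√9 = 0.333333
z = (z_r − z_0)/SE = (0.553314 − 0.996215) / 0.333333 = -0.442901 / 0.333333 = -1.329

-1.329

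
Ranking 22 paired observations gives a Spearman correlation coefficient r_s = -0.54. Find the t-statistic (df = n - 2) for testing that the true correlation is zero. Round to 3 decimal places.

-2.869

1 − r_s² = 1 − 0.2916 = 0.7084;  √(1−r_s²) = 0.841665
√(n−2) = √20 = 4.472136
t = r_s·√(n−2)/√(1−r_s²) = -0.54 · 4.472136 / 0.841665 = -2.869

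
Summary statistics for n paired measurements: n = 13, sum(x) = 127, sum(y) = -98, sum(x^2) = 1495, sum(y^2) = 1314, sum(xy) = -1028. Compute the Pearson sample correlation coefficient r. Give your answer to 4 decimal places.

Numerator: nΣxy − (Σx)(Σy) = 13·(-1028) − (127)(-98) = -918
Denominator: √[(nΣx²−(Σx)²)(nΣy²−(Σy)²)]
  nΣx²−(Σx)² = 13·1495 − 16129 = 3306;  nΣy²−(Σy)² = 13·1314 − 9604 = 7478
  √(3306·7478) = √24722268 = 4972.1492
r = -918 / 4972.1492 = -0.1846

-0.1846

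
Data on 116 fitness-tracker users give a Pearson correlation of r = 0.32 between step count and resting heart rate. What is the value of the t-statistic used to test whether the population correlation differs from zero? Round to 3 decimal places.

1 − r² = 1 − 0.1024 = 0.8976;  √(1−r²) = 0.947418
√(n−2) = √114 = 10.677078
t = r·√(n−2)/√(1−r²) = 0.32 · 10.677078 / 0.947418 = 3.606

3.606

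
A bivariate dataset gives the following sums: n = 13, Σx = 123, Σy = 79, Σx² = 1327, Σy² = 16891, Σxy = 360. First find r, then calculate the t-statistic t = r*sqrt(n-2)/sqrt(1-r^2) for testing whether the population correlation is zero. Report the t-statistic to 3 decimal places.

-0.808

Numerator: nΣxy − (Σx)(Σy) = 13·360 − (123)(79) = -5037
Denominator: √[(nΣx²−(Σx)²)(nΣy²−(Σy)²)]
  nΣx²−(Σx)² = 13·1327 − 15129 = 2122;  nΣy²−(Σy)² = 13·16891 − 6241 = 213342
  √(2122·213342) = √452711724 = 21277.0234
r = -5037 / 21277.0234 = -0.2367
t = r·√(n−2)/√(1−r²) = -0.2367·√11 / √(1−0.056027) = -0.785045 / 0.971583 = -0.808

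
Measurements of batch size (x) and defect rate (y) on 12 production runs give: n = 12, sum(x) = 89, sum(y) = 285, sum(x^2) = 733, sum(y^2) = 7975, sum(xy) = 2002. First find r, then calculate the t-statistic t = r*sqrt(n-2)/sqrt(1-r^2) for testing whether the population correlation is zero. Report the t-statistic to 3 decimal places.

-1.286

S_xy = nΣxy − ΣxΣy = 12·2002 − 89·285 = 24024 − 25365 = -1341
S_xx = nΣx² − (Σx)² = 12·733 − 89² = 8796 − 7921 = 875
S_yy = nΣy² − (Σy)² = 12·7975 − 285² = 95700 − 81225 = 14475
r = S_xy / √(S_xx·S_yy) = -1341 / √(875·14475) = -1341 / √12665625 = -1341 / 3558.8797 = -0.3768
t = r·√(n−2)/√(1−r²) = -0.3768·√10 / √(1−0.141978) = -1.191546 / 0.926295 = -1.286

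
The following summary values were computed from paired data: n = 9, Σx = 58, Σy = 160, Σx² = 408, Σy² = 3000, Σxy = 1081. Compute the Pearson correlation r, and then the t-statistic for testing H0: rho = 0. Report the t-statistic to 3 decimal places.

S_xy = nΣxy − ΣxΣy = 9·1081 − 58·160 = 9729 − 9280 = 449
S_xx = nΣx² − (Σx)² = 9·408 − 58² = 3672 − 3364 = 308
S_yy = nΣy² − (Σy)² = 9·3000 − 160² = 27000 − 25600 = 1400
r = S_xy / √(S_xx·S_yy) = 449 / √(308·1400) = 449 / √431200 = 449 / 656.6582 = 0.6838
t = r·√(n−2)/√(1−r²) = 0.6838·√7 / √(1−0.467582) = 1.809165 / 0.729670 = 2.479

2.479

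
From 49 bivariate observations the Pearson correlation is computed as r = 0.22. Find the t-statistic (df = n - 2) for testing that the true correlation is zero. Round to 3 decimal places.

1 − r² = 1 − 0.0484 = 0.9516;  √(1−r²) = 0.975500
√(n−2) = √47 = 6.855655
t = r·√(n−2)/√(1−r²) = 0.22 · 6.855655 / 0.975500 = 1.546

1.546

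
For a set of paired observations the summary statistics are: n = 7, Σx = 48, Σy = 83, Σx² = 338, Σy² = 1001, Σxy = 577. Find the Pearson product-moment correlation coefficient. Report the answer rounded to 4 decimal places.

S_xy = nΣxy − ΣxΣy = 7·577 − 48·83 = 4039 − 3984 = 55
S_xx = nΣx² − (Σx)² = 7·338 − 48² = 2366 − 2304 = 62
S_yy = nΣy² − (Σy)² = 7·1001 − 83² = 7007 − 6889 = 118
r = S_xy / √(S_xx·S_yy) = 55 / √(62·118) = 55 / √7316 = 55 / 85.5336 = 0.6430

0.6430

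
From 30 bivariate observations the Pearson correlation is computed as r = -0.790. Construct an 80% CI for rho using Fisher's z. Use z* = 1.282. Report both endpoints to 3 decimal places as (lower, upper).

Fisher z: z_r = atanh(r) = ½·ln((1+(-0.790))/(1−(-0.790))) = -1.071432
SE(z) = 1/√(n−3) = 1/√27 = 0.192450
80% ⇒ z* = 1.282; margin = 1.282·0.192450 = 0.246721
CI on z-scale: (-1.318153, -0.824711)
Back-transform: tanh(-1.318153) = -0.866324, tanh(-0.824711) = -0.677626

(-0.866, -0.678)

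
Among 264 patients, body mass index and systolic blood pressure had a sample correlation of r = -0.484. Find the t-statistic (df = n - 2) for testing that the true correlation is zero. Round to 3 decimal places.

-8.953

t = r·√(n−2) / √(1−r²) with r = -0.484, n = 264
  = -0.484·√262 / √(1 − 0.234256)
  = -0.484·16.186414 / 0.875068
  = -7.834224 / 0.875068 = -8.953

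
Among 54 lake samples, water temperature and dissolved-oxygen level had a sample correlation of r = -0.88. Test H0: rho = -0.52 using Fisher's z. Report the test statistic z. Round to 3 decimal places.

Fisher z: atanh(-0.88) = -1.375768, atanh(-0.52) = -0.576340
z = (z_r − z_0)·√(n−3) = (-1.375768 − (-0.576340))·√51 = -0.799428 · 7.141428 = -5.709

-5.709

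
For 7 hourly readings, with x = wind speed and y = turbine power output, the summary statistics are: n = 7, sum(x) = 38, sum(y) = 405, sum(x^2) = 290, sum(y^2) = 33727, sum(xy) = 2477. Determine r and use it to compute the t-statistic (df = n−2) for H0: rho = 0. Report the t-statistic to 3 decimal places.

0.703

Numerator: nΣxy − (Σx)(Σy) = 7·2477 − (38)(405) = 1949
Denominator: √[(nΣx²−(Σx)²)(nΣy²−(Σy)²)]
  nΣx²−(Σx)² = 7·290 − 1444 = 586;  nΣy²−(Σy)² = 7·33727 − 164025 = 72064
  √(586·72064) = √42229504 = 6498.4232
r = 1949 / 6498.4232 = 0.2999
t = r·√(n−2)/√(1−r²) = 0.2999·√5 / √(1−0.089940) = 0.670597 / 0.953971 = 0.703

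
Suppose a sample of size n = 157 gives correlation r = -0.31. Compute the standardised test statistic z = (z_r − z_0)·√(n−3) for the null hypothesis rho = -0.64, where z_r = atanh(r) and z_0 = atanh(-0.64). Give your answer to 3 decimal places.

5.431

Fisher z: atanh(-0.31) = -0.320545, atanh(-0.64) = -0.758174
z = (z_r − z_0)·√(n−3) = (-0.320545 − (-0.758174))·√154 = 0.437629 · 12.409674 = 5.431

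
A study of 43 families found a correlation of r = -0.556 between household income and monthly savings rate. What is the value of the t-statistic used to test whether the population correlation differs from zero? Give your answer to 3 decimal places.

t = r·√(n−2) / √(1−r²) with r = -0.556, n = 43
  = -0.556·√41 / √(1 − 0.309136)
  = -0.556·6.403124 / 0.831182
  = -3.560137 / 0.831182 = -4.283

-4.283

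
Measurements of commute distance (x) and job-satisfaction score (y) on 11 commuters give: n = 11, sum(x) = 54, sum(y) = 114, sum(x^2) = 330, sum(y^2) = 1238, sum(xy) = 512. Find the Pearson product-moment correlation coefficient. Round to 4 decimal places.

-0.7863

Numerator: nΣxy − (Σx)(Σy) = 11·512 − (54)(114) = -524
Denominator: √[(nΣx²−(Σx)²)(nΣy²−(Σy)²)]
  nΣx²−(Σx)² = 11·330 − 2916 = 714;  nΣy²−(Σy)² = 11·1238 − 12996 = 622
  √(714·622) = √444108 = 666.4143
r = -524 / 666.4143 = -0.7863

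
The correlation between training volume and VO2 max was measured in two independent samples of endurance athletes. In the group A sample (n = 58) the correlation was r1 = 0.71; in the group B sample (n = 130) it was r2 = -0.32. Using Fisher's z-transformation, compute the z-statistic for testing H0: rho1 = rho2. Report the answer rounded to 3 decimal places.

7.551

Fisher z-transforms: z1 = atanh(0.71) = 0.887184, z2 = atanh(-0.32) = -0.331647; difference d = 1.218831
Var(d) = 1/55 + 1/127 = 0.0181818 + 0.0078740 = 0.0260558
z = d/√Var(d) = 1.218831 / √0.0260558 = 1.218831 / 0.161418 = 7.551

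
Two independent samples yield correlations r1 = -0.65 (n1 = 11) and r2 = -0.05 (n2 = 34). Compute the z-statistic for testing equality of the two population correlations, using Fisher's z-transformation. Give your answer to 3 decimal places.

-1.829

Fisher z-transforms: z1 = atanh(-0.65) = -0.775299, z2 = atanh(-0.05) = -0.050042; difference d = -0.725257
Var(d) = 1/8 + 1/31 = 0.1250000 + 0.0322581 = 0.1572581
z = d/√Var(d) = -0.725257 / √0.1572581 = -0.725257 / 0.396558 = -1.829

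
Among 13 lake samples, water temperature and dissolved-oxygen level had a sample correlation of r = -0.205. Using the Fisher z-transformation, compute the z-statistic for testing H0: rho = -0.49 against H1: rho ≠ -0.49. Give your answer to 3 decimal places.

1.038

z_r = atanh(-0.205) = -0.207946,  z_0 = atanh(-0.49) = -0.536060
SE = 1/√(n−3) = 1/√10 = 0.316228
z = (z_r − z_0)/SE = (-0.207946 − (-0.536060)) / 0.316228 = 0.328114 / 0.316228 = 1.038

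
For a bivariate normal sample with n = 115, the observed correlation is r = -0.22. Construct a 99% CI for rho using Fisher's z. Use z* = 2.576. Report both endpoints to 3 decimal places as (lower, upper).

z_r = atanh(-0.22) = -0.223656;  SE = 1/√(n−3) = 1/√112 = 0.094491
z-limits: -0.223656 ± 2.576·0.094491 = -0.223656 ± 0.243409 = [-0.467065, 0.019753]
ρ-limits: (tanh -0.467065, tanh 0.019753) = (-0.436, 0.020)

(-0.436, 0.020)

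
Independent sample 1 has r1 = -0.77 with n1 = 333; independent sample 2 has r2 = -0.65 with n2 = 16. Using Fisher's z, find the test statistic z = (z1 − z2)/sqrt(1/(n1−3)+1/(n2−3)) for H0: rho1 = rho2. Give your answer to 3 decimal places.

-0.867

z1 = atanh(-0.77) = -1.020328,  z2 = atanh(-0.65) = -0.775299
SE = √(1/(n1−3) + 1/(n2−3)) = √(1/330 + 1/13) = √(0.0030303 + 0.0769231) = √0.0799534 = 0.282760
z = (z1 − z2)/SE = (-1.020328 − (-0.775299)) / 0.282760 = -0.245029 / 0.282760 = -0.867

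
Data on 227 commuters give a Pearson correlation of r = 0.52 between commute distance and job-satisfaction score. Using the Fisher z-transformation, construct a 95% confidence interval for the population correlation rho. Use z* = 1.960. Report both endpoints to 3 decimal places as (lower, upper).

z_r = atanh(0.52) = 0.576340;  SE = 1/√(n−3) = 1/√224 = 0.066815
z-limits: 0.576340 ± 1.960·0.066815 = 0.576340 ± 0.130957 = [0.445383, 0.707297]
ρ-limits: (tanh 0.445383, tanh 0.707297) = (0.418, 0.609)

(0.418, 0.609)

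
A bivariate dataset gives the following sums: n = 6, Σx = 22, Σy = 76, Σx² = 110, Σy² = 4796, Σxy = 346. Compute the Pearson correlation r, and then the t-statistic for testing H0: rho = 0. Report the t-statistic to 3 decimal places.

0.410

Numerator: nΣxy − (Σx)(Σy) = 6·346 − (22)(76) = 404
Denominator: √[(nΣx²−(Σx)²)(nΣy²−(Σy)²)]
  nΣx²−(Σx)² = 6·110 − 484 = 176;  nΣy²−(Σy)² = 6·4796 − 5776 = 23000
  √(176·23000) = √4048000 = 2011.9642
r = 404 / 2011.9642 = 0.2008
t = r·√(n−2)/√(1−r²) = 0.2008·√4 / √(1−0.040321) = 0.401600 / 0.979632 = 0.410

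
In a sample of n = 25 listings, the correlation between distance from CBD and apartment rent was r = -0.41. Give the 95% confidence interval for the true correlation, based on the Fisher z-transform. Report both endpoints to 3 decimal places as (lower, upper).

z_r = atanh(-0.41) = -0.435611;  SE = 1/√(n−3) = 1/√22 = 0.213201
z-limits: -0.435611 ± 1.960·0.213201 = -0.435611 ± 0.417874 = [-0.853485, -0.017737]
ρ-limits: (tanh -0.853485, tanh -0.017737) = (-0.693, -0.018)

(-0.693, -0.018)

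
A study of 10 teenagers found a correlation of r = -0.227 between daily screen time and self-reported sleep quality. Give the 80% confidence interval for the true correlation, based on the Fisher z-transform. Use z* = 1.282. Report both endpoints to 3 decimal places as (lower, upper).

(-0.614, 0.248)

z_r = atanh(-0.227) = -0.231024;  SE = 1/√(n−3) = 1/√7 = 0.377964
z-limits: -0.231024 ± 1.282·0.377964 = -0.231024 ± 0.484550 = [-0.715574, 0.253526]
ρ-limits: (tanh -0.715574, tanh 0.253526) = (-0.614, 0.248)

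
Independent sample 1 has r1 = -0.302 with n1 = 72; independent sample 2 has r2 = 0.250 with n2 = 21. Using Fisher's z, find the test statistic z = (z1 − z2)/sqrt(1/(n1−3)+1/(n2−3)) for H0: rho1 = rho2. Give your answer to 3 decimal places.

-2.143

Fisher z-transforms: z1 = atanh(-0.302) = -0.311719, z2 = atanh(0.250) = 0.255413; difference d = -0.567132
Var(d) = 1/69 + 1/18 = 0.0144928 + 0.0555556 = 0.0700484
z = d/√Var(d) = -0.567132 / √0.0700484 = -0.567132 / 0.264667 = -2.143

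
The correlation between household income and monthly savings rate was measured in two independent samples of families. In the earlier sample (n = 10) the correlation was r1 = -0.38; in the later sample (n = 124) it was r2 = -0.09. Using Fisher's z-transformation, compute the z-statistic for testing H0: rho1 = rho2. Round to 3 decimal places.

-0.797

z1 = atanh(-0.38) = -0.400060,  z2 = atanh(-0.09) = -0.090244
SE = √(1/(n1−3) + 1/(n2−3)) = √(1/7 + 1/121) = √(0.1428571 + 0.0082645) = √0.1511216 = 0.388744
z = (z1 − z2)/SE = (-0.400060 − (-0.090244)) / 0.388744 = -0.309816 / 0.388744 = -0.797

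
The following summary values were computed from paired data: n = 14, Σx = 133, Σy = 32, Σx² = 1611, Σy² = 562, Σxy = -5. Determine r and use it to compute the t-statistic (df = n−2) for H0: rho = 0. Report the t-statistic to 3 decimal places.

-3.924

Numerator: nΣxy − (Σx)(Σy) = 14·(-5) − (133)(32) = -4326
Denominator: √[(nΣx²−(Σx)²)(nΣy²−(Σy)²)]
  nΣx²−(Σx)² = 14·1611 − 17689 = 4865;  nΣy²−(Σy)² = 14·562 − 1024 = 6844
  √(4865·6844) = √33296060 = 5770.2738
r = -4326 / 5770.2738 = -0.7497
t = r·√(n−2)/√(1−r²) = -0.7497·√12 / √(1−0.562050) = -2.597037 / 0.661778 = -3.924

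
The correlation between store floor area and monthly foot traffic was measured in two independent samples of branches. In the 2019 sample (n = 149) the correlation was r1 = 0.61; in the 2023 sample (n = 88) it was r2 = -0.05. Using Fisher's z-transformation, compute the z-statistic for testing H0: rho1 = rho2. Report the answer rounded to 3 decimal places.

5.563

Fisher z-transforms: z1 = atanh(0.61) = 0.708921, z2 = atanh(-0.05) = -0.050042; difference d = 0.758963
Var(d) = 1/146 + 1/85 = 0.0068493 + 0.0117647 = 0.0186140
z = d/√Var(d) = 0.758963 / √0.0186140 = 0.758963 / 0.136433 = 5.563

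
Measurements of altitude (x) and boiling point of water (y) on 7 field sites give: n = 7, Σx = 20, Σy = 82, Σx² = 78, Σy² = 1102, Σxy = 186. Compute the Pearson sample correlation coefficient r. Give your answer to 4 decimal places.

-0.8890

S_xy = nΣxy − ΣxΣy = 7·186 − 20·82 = 1302 − 1640 = -338
S_xx = nΣx² − (Σx)² = 7·78 − 20² = 546 − 400 = 146
S_yy = nΣy² − (Σy)² = 7·1102 − 82² = 7714 − 6724 = 990
r = S_xy / √(S_xx·S_yy) = -338 / √(146·990) = -338 / √144540 = -338 / 380.1842 = -0.8890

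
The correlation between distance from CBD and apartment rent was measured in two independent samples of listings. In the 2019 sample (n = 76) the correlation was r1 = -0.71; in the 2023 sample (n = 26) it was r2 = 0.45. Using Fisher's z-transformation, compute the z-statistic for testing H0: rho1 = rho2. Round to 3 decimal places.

Fisher z-transforms: z1 = atanh(-0.71) = -0.887184, z2 = atanh(0.45) = 0.484700; difference d = -1.371884
Var(d) = 1/73 + 1/23 = 0.0136986 + 0.0434783 = 0.0571769
z = d/√Var(d) = -1.371884 / √0.0571769 = -1.371884 / 0.239117 = -5.737

-5.737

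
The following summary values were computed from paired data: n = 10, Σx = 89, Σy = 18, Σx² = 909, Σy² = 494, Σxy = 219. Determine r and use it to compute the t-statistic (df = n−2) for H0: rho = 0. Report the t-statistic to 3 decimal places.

S_xy = nΣxy − ΣxΣy = 10·219 − 89·18 = 2190 − 1602 = 588
S_xx = nΣx² − (Σx)² = 10·909 − 89² = 9090 − 7921 = 1169
S_yy = nΣy² − (Σy)² = 10·494 − 18² = 4940 − 324 = 4616
r = S_xy / √(S_xx·S_yy) = 588 / √(1169·4616) = 588 / √5396104 = 588 / 2322.9516 = 0.2531
t = r·√(n−2)/√(1−r²) = 0.2531·√8 / √(1−0.064060) = 0.715875 / 0.967440 = 0.740

0.740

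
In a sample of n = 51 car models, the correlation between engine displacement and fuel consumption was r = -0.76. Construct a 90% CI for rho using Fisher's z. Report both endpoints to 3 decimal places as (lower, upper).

(-0.844, -0.640)

Fisher z: z_r = atanh(r) = ½·ln((1+(-0.76))/(1−(-0.76))) = -0.996215
SE(z) = 1/√(n−3) = 1/√48 = 0.144338
90% ⇒ z* = 1.645; margin = 1.645·0.144338 = 0.237436
CI on z-scale: (-1.233651, -0.758779)
Back-transform: tanh(-1.233651) = -0.843635, tanh(-0.758779) = -0.640357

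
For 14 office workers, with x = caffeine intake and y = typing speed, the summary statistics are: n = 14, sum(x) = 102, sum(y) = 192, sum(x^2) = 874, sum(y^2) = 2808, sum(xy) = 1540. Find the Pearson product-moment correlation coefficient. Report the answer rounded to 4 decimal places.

Numerator: nΣxy − (Σx)(Σy) = 14·1540 − (102)(192) = 1976
Denominator: √[(nΣx²−(Σx)²)(nΣy²−(Σy)²)]
  nΣx²−(Σx)² = 14·874 − 10404 = 1832;  nΣy²−(Σy)² = 14·2808 − 36864 = 2448
  √(1832·2448) = √4484736 = 2117.7195
r = 1976 / 2117.7195 = 0.9331

0.9331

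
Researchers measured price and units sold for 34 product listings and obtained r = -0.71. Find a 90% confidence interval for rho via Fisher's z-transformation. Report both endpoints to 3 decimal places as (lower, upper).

(-0.828, -0.531)

z_r = atanh(-0.71) = -0.887184;  SE = 1/√(n−3) = 1/√31 = 0.179605
z-limits: -0.887184 ± 1.645·0.179605 = -0.887184 ± 0.295450 = [-1.182634, -0.591734]
ρ-limits: (tanh -1.182634, tanh -0.591734) = (-0.828, -0.531)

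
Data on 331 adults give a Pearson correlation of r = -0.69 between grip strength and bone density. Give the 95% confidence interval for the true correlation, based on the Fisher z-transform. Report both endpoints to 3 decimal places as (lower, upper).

(-0.743, -0.629)

Fisher z: z_r = atanh(r) = ½·ln((1+(-0.69))/(1−(-0.69))) = -0.847956
SE(z) = 1/√(n−3) = 1/√328 = 0.055216
95% ⇒ z* = 1.960; margin = 1.960·0.055216 = 0.108223
CI on z-scale: (-0.956179, -0.739733)
Back-transform: tanh(-0.956179) = -0.742568, tanh(-0.739733) = -0.628984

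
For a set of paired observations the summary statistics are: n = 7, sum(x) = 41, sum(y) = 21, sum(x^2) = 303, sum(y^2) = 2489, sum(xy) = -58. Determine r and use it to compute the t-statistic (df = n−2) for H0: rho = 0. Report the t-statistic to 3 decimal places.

Numerator: nΣxy − (Σx)(Σy) = 7·(-58) − (41)(21) = -1267
Denominator: √[(nΣx²−(Σx)²)(nΣy²−(Σy)²)]
  nΣx²−(Σx)² = 7·303 − 1681 = 440;  nΣy²−(Σy)² = 7·2489 − 441 = 16982
  √(440·16982) = √7472080 = 2733.5106
r = -1267 / 2733.5106 = -0.4635
t = r·√(n−2)/√(1−r²) = -0.4635·√5 / √(1−0.214832) = -1.036418 / 0.886097 = -1.170

-1.170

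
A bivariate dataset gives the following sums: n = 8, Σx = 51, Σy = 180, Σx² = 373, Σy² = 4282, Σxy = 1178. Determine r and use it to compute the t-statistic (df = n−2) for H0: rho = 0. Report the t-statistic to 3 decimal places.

0.741

S_xy = nΣxy − ΣxΣy = 8·1178 − 51·180 = 9424 − 9180 = 244
S_xx = nΣx² − (Σx)² = 8·373 − 51² = 2984 − 2601 = 383
S_yy = nΣy² − (Σy)² = 8·4282 − 180² = 34256 − 32400 = 1856
r = S_xy / √(S_xx·S_yy) = 244 / √(383·1856) = 244 / √710848 = 244 / 843.1180 = 0.2894
t = r·√(n−2)/√(1−r²) = 0.2894·√6 / √(1−0.083752) = 0.708882 / 0.957208 = 0.741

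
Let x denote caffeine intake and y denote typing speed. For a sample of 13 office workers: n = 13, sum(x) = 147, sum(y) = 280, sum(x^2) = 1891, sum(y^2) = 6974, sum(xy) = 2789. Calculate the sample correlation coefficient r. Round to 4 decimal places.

S_xy = nΣxy − ΣxΣy = 13·2789 − 147·280 = 36257 − 41160 = -4903
S_xx = nΣx² − (Σx)² = 13·1891 − 147² = 24583 − 21609 = 2974
S_yy = nΣy² − (Σy)² = 13·6974 − 280² = 90662 − 78400 = 12262
r = S_xy / √(S_xx·S_yy) = -4903 / √(2974·12262) = -4903 / √36467188 = -4903 / 6038.8068 = -0.8119

-0.8119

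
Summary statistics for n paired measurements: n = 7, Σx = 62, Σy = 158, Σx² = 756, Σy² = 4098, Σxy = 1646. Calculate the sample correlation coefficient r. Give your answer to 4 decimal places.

0.7435

Numerator: nΣxy − (Σx)(Σy) = 7·1646 − (62)(158) = 1726
Denominator: √[(nΣx²−(Σx)²)(nΣy²−(Σy)²)]
  nΣx²−(Σx)² = 7·756 − 3844 = 1448;  nΣy²−(Σy)² = 7·4098 − 24964 = 3722
  √(1448·3722) = √5389456 = 2321.5202
r = 1726 / 2321.5202 = 0.7435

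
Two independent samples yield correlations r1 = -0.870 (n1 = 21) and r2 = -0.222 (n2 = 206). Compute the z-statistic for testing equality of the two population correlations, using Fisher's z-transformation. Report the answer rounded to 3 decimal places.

z1 = atanh(-0.870) = -1.333080,  z2 = atanh(-0.222) = -0.225759
SE = √(1/(n1−3) + 1/(n2−3)) = √(1/18 + 1/203) = √(0.0555556 + 0.0049261) = √0.0604817 = 0.245930
z = (z1 − z2)/SE = (-1.333080 − (-0.225759)) / 0.245930 = -1.107321 / 0.245930 = -4.503

-4.503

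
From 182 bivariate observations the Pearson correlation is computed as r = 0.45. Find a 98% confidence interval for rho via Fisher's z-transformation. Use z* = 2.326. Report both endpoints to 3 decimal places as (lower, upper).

Fisher z: z_r = atanh(r) = ½·ln((1+0.45)/(1−0.45)) = 0.484700
SE(z) = 1/√(n−3) = 1/√179 = 0.074744
98% ⇒ z* = 2.326; margin = 2.326·0.074744 = 0.173855
CI on z-scale: (0.310845, 0.658555)
Back-transform: tanh(0.310845) = 0.301206, tanh(0.658555) = 0.577401

(0.301, 0.577)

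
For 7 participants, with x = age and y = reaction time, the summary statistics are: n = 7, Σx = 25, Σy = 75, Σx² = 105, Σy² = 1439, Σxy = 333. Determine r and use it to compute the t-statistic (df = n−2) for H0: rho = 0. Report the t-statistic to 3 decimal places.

1.922

Numerator: nΣxy − (Σx)(Σy) = 7·333 − (25)(75) = 456
Denominator: √[(nΣx²−(Σx)²)(nΣy²−(Σy)²)]
  nΣx²−(Σx)² = 7·105 − 625 = 110;  nΣy²−(Σy)² = 7·1439 − 5625 = 4448
  √(110·4448) = √489280 = 699.4855
r = 456 / 699.4855 = 0.6519
t = r·√(n−2)/√(1−r²) = 0.6519·√5 / √(1−0.424974) = 1.457693 / 0.758305 = 1.922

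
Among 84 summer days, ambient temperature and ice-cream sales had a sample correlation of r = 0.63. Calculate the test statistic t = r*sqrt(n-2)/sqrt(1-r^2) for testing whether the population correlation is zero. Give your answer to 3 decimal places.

1 − r² = 1 − 0.3969 = 0.6031;  √(1−r²) = 0.776595
√(n−2) = √82 = 9.055385
t = r·√(n−2)/√(1−r²) = 0.63 · 9.055385 / 0.776595 = 7.346

7.346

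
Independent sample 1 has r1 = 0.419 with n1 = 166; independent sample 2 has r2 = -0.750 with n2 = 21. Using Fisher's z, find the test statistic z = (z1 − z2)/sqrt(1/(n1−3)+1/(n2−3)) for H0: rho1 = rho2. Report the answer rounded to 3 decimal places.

5.715

z1 = atanh(0.419) = 0.446478,  z2 = atanh(-0.750) = -0.972955
SE = √(1/(n1−3) + 1/(n2−3)) = √(1/163 + 1/18) = √(0.0061350 + 0.0555556) = √0.0616906 = 0.248376
z = (z1 − z2)/SE = (0.446478 − (-0.972955)) / 0.248376 = 1.419433 / 0.248376 = 5.715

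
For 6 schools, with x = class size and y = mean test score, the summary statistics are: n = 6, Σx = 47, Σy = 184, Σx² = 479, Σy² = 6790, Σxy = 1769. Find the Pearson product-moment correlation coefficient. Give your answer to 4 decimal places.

Numerator: nΣxy − (Σx)(Σy) = 6·1769 − (47)(184) = 1966
Denominator: √[(nΣx²−(Σx)²)(nΣy²−(Σy)²)]
  nΣx²−(Σx)² = 6·479 − 2209 = 665;  nΣy²−(Σy)² = 6·6790 − 33856 = 6884
  √(665·6884) = √4577860 = 2139.5934
r = 1966 / 2139.5934 = 0.9189

0.9189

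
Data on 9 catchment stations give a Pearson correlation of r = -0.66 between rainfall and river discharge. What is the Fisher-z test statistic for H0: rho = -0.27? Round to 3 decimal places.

z_r = atanh(-0.66) = -0.792814,  z_0 = atanh(-0.27) = -0.276864
SE = 1/√(n−3) = 1/√6 = 0.408248
z = (z_r − z_0)/SE = (-0.792814 − (-0.276864)) / 0.408248 = -0.515950 / 0.408248 = -1.264

-1.264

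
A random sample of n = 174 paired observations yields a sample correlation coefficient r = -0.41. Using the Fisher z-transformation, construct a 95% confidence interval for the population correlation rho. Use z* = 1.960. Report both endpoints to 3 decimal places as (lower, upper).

(-0.527, -0.278)

z_r = atanh(-0.41) = -0.435611;  SE = 1/√(n−3) = 1/√171 = 0.076472
z-limits: -0.435611 ± 1.960·0.076472 = -0.435611 ± 0.149885 = [-0.585496, -0.285726]
ρ-limits: (tanh -0.585496, tanh -0.285726) = (-0.527, -0.278)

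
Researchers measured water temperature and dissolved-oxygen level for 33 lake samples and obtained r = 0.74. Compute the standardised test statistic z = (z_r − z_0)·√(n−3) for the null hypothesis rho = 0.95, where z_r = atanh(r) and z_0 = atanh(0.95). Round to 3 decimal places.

-4.827

z_r = atanh(0.74) = 0.950479,  z_0 = atanh(0.95) = 1.831781
SE = 1/√(n−3) = 1/√30 = 0.182574
z = (z_r − z_0)/SE = (0.950479 − 1.831781) / 0.182574 = -0.881302 / 0.182574 = -4.827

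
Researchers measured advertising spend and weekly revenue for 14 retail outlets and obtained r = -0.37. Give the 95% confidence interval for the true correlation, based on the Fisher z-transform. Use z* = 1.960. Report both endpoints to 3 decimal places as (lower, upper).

z_r = atanh(-0.37) = -0.388423;  SE = 1/√(n−3) = 1/√11 = 0.301511
z-limits: -0.388423 ± 1.960·0.301511 = -0.388423 ± 0.590962 = [-0.979385, 0.202539]
ρ-limits: (tanh -0.979385, tanh 0.202539) = (-0.753, 0.200)

(-0.753, 0.200)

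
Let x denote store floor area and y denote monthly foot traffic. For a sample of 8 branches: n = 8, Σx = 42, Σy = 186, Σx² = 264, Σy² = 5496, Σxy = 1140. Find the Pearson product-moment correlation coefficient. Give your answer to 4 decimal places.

0.7243

Numerator: nΣxy − (Σx)(Σy) = 8·1140 − (42)(186) = 1308
Denominator: √[(nΣx²−(Σx)²)(nΣy²−(Σy)²)]
  nΣx²−(Σx)² = 8·264 − 1764 = 348;  nΣy²−(Σy)² = 8·5496 − 34596 = 9372
  √(348·9372) = √3261456 = 1805.9502
r = 1308 / 1805.9502 = 0.7243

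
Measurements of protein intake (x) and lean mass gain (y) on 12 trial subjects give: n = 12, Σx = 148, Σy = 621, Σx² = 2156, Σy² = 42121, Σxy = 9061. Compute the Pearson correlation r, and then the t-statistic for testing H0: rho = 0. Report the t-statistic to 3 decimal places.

3.836

Numerator: nΣxy − (Σx)(Σy) = 12·9061 − (148)(621) = 16824
Denominator: √[(nΣx²−(Σx)²)(nΣy²−(Σy)²)]
  nΣx²−(Σx)² = 12·2156 − 21904 = 3968;  nΣy²−(Σy)² = 12·42121 − 385641 = 119811
  √(3968·119811) = √475410048 = 21803.8998
r = 16824 / 21803.8998 = 0.7716
t = r·√(n−2)/√(1−r²) = 0.7716·√10 / √(1−0.595367) = 2.440013 / 0.636108 = 3.836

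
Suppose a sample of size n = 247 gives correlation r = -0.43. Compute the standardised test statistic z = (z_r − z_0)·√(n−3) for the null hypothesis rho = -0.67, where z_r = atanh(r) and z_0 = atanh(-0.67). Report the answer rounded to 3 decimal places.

5.480

z_r = atanh(-0.43) = -0.459897,  z_0 = atanh(-0.67) = -0.810743
SE = 1/√(n−3) = 1/√244 = 0.064018
z = (z_r − z_0)/SE = (-0.459897 − (-0.810743)) / 0.064018 = 0.350846 / 0.064018 = 5.480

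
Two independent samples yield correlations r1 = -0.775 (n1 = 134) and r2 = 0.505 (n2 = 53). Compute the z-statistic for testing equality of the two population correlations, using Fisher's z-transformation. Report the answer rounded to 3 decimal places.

-9.557

Fisher z-transforms: z1 = atanh(-0.775) = -1.032728, z2 = atanh(0.505) = 0.555995; difference d = -1.588723
Var(d) = 1/131 + 1/50 = 0.0076336 + 0.0200000 = 0.0276336
z = d/√Var(d) = -1.588723 / √0.0276336 = -1.588723 / 0.166234 = -9.557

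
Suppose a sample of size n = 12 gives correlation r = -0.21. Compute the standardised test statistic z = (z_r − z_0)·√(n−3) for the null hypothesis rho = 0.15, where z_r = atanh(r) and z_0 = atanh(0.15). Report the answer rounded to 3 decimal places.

-1.093

z_r = atanh(-0.21) = -0.213171,  z_0 = atanh(0.15) = 0.151140
SE = 1/√(n−3) = 1/√9 = 0.333333
z = (z_r − z_0)/SE = (-0.213171 − 0.151140) / 0.333333 = -0.364311 / 0.333333 = -1.093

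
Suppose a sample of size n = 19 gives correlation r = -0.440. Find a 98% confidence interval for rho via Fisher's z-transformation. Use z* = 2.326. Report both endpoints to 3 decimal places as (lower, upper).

Fisher z: z_r = atanh(r) = ½·ln((1+(-0.440))/(1−(-0.440))) = -0.472231
SE(z) = 1/√(n−3) = 1/√16 = 0.250000
98% ⇒ z* = 2.326; margin = 2.326·0.250000 = 0.581500
CI on z-scale: (-1.053731, 0.109269)
Back-transform: tanh(-1.053731) = -0.783253, tanh(0.109269) = 0.108836

(-0.783, 0.109)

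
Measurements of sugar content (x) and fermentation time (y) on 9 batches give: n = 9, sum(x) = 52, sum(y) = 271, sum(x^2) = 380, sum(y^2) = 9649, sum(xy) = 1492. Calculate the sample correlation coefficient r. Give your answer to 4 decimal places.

-0.2144

S_xy = nΣxy − ΣxΣy = 9·1492 − 52·271 = 13428 − 14092 = -664
S_xx = nΣx² − (Σx)² = 9·380 − 52² = 3420 − 2704 = 716
S_yy = nΣy² − (Σy)² = 9·9649 − 271² = 86841 − 73441 = 13400
r = S_xy / √(S_xx·S_yy) = -664 / √(716·13400) = -664 / √9594400 = -664 / 3097.4828 = -0.2144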